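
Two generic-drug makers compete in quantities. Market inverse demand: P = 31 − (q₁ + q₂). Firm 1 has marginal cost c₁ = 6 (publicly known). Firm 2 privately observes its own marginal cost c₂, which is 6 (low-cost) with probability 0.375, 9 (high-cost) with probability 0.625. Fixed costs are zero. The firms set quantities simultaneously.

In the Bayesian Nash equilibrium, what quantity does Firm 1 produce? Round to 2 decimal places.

Type-c best response for Firm 2: q₂(c) = (31 − c)/2 − q₁/2.
Firm 1 maximizes expected profit; its first-order condition is 31 − 2q₁ − E[q₂] − 6 = 0.
Substituting E[q₂] and solving: E[c₂] = 7.875, so q₁ = (31 − 2·6 + 7.875)/3 = 8.95833.

8.96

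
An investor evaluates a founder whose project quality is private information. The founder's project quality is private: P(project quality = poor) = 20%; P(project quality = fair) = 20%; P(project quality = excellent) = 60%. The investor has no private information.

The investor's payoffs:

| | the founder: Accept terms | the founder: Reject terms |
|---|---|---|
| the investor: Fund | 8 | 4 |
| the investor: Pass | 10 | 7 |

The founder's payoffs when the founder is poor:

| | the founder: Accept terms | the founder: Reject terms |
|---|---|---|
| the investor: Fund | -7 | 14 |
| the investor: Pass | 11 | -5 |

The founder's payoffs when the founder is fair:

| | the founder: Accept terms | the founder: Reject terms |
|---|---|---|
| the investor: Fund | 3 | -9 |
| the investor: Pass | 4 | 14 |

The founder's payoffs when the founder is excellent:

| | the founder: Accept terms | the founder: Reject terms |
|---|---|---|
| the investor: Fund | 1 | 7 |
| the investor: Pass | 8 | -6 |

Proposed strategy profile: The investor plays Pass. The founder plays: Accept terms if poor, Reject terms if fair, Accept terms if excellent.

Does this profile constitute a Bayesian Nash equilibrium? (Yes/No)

Yes

The investor plays Pass: E[Pass] = 0.2·(10) + 0.2·(7) + 0.6·(10) = 9.4; E[Fund] = 7.2. Best-responding. ✓
The founder (project quality poor), facing Pass: Accept terms gives 11, Reject terms gives -5. Proposed Accept terms is best. ✓
The founder (project quality fair), facing Pass: Accept terms gives 4, Reject terms gives 14. Proposed Reject terms is best. ✓
The founder (project quality excellent), facing Pass: Accept terms gives 8, Reject terms gives -6. Proposed Accept terms is best. ✓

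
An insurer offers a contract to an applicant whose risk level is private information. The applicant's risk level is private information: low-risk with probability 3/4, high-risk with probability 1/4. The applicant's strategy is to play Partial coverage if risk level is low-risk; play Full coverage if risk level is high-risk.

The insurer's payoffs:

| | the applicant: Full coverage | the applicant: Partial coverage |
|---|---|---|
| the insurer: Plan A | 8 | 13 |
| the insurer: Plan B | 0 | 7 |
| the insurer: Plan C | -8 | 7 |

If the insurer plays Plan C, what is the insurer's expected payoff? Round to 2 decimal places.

E[Plan C] = 3/4·7 + 1/4·(-8) = 21/4 + (-2) = 13/4

3.25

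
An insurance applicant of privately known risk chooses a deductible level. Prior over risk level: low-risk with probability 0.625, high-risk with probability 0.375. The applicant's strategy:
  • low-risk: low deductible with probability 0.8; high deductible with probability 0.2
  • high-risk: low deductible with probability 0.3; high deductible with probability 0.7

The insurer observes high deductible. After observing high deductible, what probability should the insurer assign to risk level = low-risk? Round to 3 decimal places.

Apply Bayes' rule using the sender's strategy as the likelihood.
P(high deductible) = 0.625·0.2 + 0.375·0.7 = 0.3875
P(low-risk | high deductible) = (0.625·0.2) / 0.3875 = 0.125 / 0.3875 = 0.322581

0.323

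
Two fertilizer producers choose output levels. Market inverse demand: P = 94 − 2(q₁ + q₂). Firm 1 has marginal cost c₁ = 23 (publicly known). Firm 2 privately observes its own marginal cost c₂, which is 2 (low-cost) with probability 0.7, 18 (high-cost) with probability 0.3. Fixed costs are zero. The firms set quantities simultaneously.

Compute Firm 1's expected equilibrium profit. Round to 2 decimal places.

166.84

Type-c best response for Firm 2: q₂(c) = (94 − c)/4 − q₁/2.
Firm 1 maximizes expected profit; its first-order condition is 94 − 4q₁ − 2E[q₂] − 23 = 0.
Substituting E[q₂] and solving: E[c₂] = 6.8, so q₁ = (94 − 2·23 + 6.8)/6 = 9.13333.
E[P] = 94 − 2·(q₁ + E[q₂]) = 41.2667; Firm 1's expected profit = (E[P] − 23)·q₁ = (41.2667 − 23)·9.13333 = 166.836.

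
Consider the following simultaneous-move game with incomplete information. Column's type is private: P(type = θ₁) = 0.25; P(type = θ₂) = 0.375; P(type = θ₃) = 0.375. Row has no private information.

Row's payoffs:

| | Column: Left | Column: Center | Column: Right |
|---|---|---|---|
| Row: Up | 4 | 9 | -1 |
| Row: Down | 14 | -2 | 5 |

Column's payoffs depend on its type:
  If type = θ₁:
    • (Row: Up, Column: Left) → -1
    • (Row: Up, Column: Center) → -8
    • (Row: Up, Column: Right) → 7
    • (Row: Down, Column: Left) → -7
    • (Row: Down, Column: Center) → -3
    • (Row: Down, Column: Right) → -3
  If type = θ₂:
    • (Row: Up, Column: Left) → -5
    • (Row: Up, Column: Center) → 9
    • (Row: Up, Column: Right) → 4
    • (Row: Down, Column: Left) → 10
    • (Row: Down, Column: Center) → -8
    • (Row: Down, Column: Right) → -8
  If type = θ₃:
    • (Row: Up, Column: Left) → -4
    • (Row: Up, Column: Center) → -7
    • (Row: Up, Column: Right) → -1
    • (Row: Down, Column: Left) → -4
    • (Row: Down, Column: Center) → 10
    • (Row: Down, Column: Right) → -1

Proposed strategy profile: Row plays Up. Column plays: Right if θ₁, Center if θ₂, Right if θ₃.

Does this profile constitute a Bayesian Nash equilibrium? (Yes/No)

Yes

A profile is a BNE iff every type of every player is best-responding given beliefs about the other side.
Row plays Up: E[Up] = 0.25·(-1) + 0.375·(9) + 0.375·(-1) = 2.75; E[Down] = 2.375. Best-responding. ✓
Column (type θ₁), facing Up: Left gives -1, Center gives -8, Right gives 7. Proposed Right is best. ✓
Column (type θ₂), facing Up: Left gives -5, Center gives 9, Right gives 4. Proposed Center is best. ✓
Column (type θ₃), facing Up: Left gives -4, Center gives -7, Right gives -1. Proposed Right is best. ✓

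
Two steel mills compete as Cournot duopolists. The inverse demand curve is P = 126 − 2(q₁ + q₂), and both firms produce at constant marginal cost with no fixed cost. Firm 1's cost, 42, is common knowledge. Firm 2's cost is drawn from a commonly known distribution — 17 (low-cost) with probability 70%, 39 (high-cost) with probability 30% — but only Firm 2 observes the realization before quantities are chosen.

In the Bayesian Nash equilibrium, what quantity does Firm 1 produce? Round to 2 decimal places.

Firm 2 with cost c maximizes (126 − 2(q₁+q₂) − c)·q₂, giving q₂(c) = (126 − c − 2q₁)/4.
E[c₂] = 0.7·17 + 0.3·39 = 23.6
Firm 1's FOC against E[q₂] yields q₁ = (126 − 2·42 + E[c₂])/6 = (126 − 84 + 23.6)/6 = 10.9333.

10.93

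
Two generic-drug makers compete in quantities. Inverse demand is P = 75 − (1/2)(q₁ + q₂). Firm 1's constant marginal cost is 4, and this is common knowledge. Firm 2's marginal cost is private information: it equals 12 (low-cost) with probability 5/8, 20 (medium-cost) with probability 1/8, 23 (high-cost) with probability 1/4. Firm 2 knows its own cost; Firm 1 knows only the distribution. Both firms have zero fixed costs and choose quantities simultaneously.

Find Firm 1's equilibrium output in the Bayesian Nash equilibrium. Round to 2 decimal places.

55.17

Type-c best response for Firm 2: q₂(c) = (75 − c) − q₁/2.
Firm 1 maximizes expected profit; its first-order condition is 75 − q₁ − (1/2)E[q₂] − 4 = 0.
Substituting E[q₂] and solving: E[c₂] = 15.75, so q₁ = (75 − 2·4 + 15.75)/(3/2) = 55.1667.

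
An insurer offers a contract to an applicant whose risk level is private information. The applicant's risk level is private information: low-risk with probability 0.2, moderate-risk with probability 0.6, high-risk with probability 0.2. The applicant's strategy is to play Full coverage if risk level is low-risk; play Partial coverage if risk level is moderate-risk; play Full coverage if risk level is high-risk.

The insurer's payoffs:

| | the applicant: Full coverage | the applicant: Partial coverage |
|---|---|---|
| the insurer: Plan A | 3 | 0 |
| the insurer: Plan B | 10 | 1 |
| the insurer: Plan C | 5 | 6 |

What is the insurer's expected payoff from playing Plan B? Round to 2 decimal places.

4.60

E[Plan B] = 0.2·10 + 0.6·1 + 0.2·10 = 2 + 0.6 + 2 = 4.6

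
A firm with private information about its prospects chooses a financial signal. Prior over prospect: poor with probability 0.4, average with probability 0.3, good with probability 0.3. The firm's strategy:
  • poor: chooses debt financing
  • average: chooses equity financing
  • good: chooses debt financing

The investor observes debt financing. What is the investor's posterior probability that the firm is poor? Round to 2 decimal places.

P(debt financing) = 0.4·1 + 0.3·0 + 0.3·1 = 0.7
P(poor | debt financing) = (0.4·1) / 0.7 = 0.4 / 0.7 = 0.571429

0.57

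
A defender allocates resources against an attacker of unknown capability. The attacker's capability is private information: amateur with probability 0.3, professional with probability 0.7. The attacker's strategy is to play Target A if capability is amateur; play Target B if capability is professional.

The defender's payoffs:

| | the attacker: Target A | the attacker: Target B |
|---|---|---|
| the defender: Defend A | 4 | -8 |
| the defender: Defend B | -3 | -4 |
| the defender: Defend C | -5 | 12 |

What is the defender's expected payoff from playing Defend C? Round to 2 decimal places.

Take the expectation over the attacker's capability, weighting each type's action by its prior probability.
E[Defend C] = 0.3·(-5) + 0.7·12 = (-1.5) + 8.4 = 6.9

6.90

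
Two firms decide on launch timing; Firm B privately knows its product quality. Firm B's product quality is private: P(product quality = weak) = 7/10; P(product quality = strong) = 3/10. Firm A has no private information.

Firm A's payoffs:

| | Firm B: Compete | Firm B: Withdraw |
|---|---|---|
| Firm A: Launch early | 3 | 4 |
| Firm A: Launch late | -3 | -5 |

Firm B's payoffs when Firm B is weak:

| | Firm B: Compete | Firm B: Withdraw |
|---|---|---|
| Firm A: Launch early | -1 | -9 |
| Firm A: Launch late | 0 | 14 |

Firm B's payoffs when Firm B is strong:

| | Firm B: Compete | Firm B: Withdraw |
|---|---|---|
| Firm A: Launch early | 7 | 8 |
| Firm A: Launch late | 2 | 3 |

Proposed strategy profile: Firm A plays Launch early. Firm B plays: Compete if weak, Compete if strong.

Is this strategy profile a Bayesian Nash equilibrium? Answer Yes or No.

A profile is a BNE iff every type of every player is best-responding given beliefs about the other side.
Firm A plays Launch early: E[Launch early] = 7/10·(3) + 3/10·(3) = 3; E[Launch late] = -3. Best-responding. ✓
Firm B (product quality weak), facing Launch early: Compete gives -1, Withdraw gives -9. Proposed Compete is best. ✓
Firm B (product quality strong), facing Launch early: Compete gives 7, Withdraw gives 8. Proposed Compete is not best — profitable deviation exists. ✗

No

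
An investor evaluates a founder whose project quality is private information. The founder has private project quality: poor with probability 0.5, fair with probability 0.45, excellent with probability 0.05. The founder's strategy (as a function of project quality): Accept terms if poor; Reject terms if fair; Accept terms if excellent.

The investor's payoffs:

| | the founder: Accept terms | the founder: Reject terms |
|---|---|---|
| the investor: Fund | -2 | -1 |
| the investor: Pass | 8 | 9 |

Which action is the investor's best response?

Pass

Compute the investor's expected payoff for each action, taking the expectation over the founder's type.
E[Fund] = 0.5·(-2) + 0.45·(-1) + 0.05·(-2) = -1.55
E[Pass] = 0.5·(8) + 0.45·(9) + 0.05·(8) = 8.45
Best response: Pass (8.45 is the largest).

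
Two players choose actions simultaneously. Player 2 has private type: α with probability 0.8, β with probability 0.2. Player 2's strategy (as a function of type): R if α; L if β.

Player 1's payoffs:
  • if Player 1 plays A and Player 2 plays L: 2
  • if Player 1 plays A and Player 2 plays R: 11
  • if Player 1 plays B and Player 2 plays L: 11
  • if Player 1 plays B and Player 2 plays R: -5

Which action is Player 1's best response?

Compute Player 1's expected payoff for each action, taking the expectation over Player 2's type.
E[A] = 0.8·(11) + 0.2·(2) = 9.2
E[B] = 0.8·(-5) + 0.2·(11) = -1.8
Best response: A (9.2 is the largest).

A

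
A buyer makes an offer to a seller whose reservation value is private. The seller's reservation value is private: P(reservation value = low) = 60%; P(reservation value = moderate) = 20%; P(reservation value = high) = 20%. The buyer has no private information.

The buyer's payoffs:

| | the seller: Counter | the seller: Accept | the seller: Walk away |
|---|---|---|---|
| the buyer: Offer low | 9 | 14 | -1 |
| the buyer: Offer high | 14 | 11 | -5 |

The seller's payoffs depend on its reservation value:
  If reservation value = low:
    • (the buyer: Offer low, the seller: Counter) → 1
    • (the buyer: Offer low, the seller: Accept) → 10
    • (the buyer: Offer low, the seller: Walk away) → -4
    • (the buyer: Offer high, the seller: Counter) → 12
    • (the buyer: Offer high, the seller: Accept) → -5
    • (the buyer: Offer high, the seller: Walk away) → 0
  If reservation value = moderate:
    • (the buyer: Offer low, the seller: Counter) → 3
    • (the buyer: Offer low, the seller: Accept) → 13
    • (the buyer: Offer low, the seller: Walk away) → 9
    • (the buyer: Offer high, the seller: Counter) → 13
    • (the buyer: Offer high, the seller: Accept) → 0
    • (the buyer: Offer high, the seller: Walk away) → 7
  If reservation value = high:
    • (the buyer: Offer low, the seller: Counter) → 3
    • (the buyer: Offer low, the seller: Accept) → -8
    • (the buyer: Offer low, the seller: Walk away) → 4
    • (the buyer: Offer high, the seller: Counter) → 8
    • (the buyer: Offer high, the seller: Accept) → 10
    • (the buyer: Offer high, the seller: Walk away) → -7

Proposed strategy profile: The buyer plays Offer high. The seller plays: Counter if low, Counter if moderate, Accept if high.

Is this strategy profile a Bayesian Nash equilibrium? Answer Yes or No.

The buyer plays Offer high: E[Offer high] = 0.6·(14) + 0.2·(14) + 0.2·(11) = 13.4; E[Offer low] = 10. Best-responding. ✓
The seller (reservation value low), facing Offer high: Counter gives 12, Accept gives -5, Walk away gives 0. Proposed Counter is best. ✓
The seller (reservation value moderate), facing Offer high: Counter gives 13, Accept gives 0, Walk away gives 7. Proposed Counter is best. ✓
The seller (reservation value high), facing Offer high: Counter gives 8, Accept gives 10, Walk away gives -7. Proposed Accept is best. ✓

Yes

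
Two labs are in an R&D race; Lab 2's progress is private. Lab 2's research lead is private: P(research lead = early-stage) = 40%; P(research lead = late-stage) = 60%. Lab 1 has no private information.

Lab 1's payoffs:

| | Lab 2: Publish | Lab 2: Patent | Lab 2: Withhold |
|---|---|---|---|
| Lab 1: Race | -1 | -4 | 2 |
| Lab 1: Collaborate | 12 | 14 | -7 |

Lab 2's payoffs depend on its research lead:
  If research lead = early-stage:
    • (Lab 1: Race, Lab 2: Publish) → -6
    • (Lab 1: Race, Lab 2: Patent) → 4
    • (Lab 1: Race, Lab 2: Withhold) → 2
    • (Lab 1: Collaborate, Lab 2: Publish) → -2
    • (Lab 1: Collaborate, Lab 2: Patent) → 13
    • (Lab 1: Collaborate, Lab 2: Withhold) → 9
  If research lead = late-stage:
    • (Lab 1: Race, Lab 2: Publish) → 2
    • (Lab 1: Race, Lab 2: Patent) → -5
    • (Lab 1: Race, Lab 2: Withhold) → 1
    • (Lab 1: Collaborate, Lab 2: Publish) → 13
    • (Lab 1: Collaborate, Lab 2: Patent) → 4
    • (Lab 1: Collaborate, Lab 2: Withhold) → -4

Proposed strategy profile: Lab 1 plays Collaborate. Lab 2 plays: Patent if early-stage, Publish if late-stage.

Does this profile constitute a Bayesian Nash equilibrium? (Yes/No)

Lab 1 plays Collaborate: E[Collaborate] = 0.4·(14) + 0.6·(12) = 12.8; E[Race] = -2.2. Best-responding. ✓
Lab 2 (research lead early-stage), facing Collaborate: Publish gives -2, Patent gives 13, Withhold gives 9. Proposed Patent is best. ✓
Lab 2 (research lead late-stage), facing Collaborate: Publish gives 13, Patent gives 4, Withhold gives -4. Proposed Publish is best. ✓

Yes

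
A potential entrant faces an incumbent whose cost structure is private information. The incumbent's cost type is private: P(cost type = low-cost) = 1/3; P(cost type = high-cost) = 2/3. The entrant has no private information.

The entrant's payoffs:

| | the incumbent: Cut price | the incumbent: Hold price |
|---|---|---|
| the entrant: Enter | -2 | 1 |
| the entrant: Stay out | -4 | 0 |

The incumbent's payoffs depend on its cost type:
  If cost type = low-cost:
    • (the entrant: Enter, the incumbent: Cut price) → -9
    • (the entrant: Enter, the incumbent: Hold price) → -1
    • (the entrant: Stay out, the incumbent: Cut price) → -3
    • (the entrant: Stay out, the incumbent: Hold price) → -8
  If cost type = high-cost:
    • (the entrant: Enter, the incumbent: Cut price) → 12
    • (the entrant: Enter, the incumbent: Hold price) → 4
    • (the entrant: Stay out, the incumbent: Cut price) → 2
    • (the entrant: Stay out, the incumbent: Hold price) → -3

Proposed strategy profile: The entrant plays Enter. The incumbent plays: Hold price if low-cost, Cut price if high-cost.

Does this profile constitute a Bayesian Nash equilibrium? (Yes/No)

The entrant plays Enter: E[Enter] = 1/3·(1) + 2/3·(-2) = -1; E[Stay out] = -8/3. Best-responding. ✓
The incumbent (cost type low-cost), facing Enter: Cut price gives -9, Hold price gives -1. Proposed Hold price is best. ✓
The incumbent (cost type high-cost), facing Enter: Cut price gives 12, Hold price gives 4. Proposed Cut price is best. ✓

Yes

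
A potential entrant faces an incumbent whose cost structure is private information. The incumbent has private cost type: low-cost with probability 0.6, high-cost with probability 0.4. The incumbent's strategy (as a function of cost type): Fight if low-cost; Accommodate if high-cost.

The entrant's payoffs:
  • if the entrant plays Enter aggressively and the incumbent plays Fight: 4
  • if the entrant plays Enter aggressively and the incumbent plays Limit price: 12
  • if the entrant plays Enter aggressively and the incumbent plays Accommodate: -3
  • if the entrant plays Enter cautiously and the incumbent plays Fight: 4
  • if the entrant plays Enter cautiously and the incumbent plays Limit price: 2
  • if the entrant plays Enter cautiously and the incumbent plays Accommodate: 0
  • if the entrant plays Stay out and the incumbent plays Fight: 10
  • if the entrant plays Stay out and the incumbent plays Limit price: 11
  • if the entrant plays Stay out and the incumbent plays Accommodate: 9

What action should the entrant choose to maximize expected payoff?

Stay out

Compute the entrant's expected payoff for each action, taking the expectation over the incumbent's type.
E[Enter aggressively] = 0.6·(4) + 0.4·(-3) = 1.2
E[Enter cautiously] = 0.6·(4) + 0.4·(0) = 2.4
E[Stay out] = 0.6·(10) + 0.4·(9) = 9.6
Best response: Stay out (9.6 is the largest).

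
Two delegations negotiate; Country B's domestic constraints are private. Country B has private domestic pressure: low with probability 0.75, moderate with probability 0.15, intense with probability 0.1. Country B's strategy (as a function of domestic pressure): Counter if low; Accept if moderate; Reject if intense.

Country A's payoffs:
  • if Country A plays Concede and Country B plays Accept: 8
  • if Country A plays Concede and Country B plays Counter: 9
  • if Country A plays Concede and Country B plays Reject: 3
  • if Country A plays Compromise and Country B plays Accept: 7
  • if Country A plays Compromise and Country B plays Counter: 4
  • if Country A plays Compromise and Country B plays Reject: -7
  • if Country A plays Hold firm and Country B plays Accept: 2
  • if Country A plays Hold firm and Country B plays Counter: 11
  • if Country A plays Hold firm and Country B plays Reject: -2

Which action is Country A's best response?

Hold firm

Compute Country A's expected payoff for each action, taking the expectation over Country B's type.
E[Concede] = 0.75·(9) + 0.15·(8) + 0.1·(3) = 8.25
E[Compromise] = 0.75·(4) + 0.15·(7) + 0.1·(-7) = 3.35
E[Hold firm] = 0.75·(11) + 0.15·(2) + 0.1·(-2) = 8.35
Best response: Hold firm (8.35 is the largest).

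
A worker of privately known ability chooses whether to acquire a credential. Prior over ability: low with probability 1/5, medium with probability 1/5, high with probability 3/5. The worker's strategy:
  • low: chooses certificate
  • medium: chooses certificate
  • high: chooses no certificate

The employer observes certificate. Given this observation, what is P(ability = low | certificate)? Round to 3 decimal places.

0.500

Apply Bayes' rule using the sender's strategy as the likelihood.
P(certificate) = (1/5)·1 + (1/5)·1 + (3/5)·0 = 2/5
P(low | certificate) = ((1/5)·1) / (2/5) = (1/5) / (2/5) = 1/2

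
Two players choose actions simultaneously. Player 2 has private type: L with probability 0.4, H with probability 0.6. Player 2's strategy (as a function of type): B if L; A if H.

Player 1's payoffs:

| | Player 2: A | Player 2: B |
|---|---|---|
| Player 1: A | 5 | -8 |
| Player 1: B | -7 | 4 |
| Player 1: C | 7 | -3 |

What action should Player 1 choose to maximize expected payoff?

Compute Player 1's expected payoff for each action, taking the expectation over Player 2's type.
E[A] = 0.4·(-8) + 0.6·(5) = -0.2
E[B] = 0.4·(4) + 0.6·(-7) = -2.6
E[C] = 0.4·(-3) + 0.6·(7) = 3
Best response: C (3 is the largest).

C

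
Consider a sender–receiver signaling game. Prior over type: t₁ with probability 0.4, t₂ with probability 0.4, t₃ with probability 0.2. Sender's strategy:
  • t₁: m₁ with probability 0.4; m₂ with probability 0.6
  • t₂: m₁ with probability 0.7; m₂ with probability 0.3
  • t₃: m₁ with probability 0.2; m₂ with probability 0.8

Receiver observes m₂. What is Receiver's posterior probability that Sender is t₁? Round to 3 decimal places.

P(m₂) = 0.4·0.6 + 0.4·0.3 + 0.2·0.8 = 0.52
P(t₁ | m₂) = (0.4·0.6) / 0.52 = 0.24 / 0.52 = 0.461538

0.462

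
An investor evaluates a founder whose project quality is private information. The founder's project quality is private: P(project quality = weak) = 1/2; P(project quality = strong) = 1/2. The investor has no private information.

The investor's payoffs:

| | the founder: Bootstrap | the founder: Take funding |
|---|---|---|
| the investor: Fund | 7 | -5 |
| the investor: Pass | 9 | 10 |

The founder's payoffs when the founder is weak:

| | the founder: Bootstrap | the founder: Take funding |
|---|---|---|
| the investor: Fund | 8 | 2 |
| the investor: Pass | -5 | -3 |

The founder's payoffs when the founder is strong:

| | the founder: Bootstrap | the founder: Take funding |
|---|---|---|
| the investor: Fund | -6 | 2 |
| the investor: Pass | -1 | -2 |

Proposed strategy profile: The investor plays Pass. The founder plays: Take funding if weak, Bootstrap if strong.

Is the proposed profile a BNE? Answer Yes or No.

The investor plays Pass: E[Pass] = 1/2·(10) + 1/2·(9) = 19/2; E[Fund] = 1. Best-responding. ✓
The founder (project quality weak), facing Pass: Bootstrap gives -5, Take funding gives -3. Proposed Take funding is best. ✓
The founder (project quality strong), facing Pass: Bootstrap gives -1, Take funding gives -2. Proposed Bootstrap is best. ✓

Yes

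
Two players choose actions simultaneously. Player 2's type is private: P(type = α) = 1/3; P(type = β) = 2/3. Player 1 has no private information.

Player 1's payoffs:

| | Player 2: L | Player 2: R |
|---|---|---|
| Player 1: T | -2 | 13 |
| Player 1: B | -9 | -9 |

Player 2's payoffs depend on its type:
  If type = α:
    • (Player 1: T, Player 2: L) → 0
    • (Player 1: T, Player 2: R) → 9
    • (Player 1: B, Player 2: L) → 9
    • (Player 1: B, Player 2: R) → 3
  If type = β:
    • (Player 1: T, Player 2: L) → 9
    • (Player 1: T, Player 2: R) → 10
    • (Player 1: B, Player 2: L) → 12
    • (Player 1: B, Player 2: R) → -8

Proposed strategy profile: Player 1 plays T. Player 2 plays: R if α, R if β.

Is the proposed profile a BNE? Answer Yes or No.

Yes

A profile is a BNE iff every type of every player is best-responding given beliefs about the other side.
Player 1 plays T: E[T] = 1/3·(13) + 2/3·(13) = 13; E[B] = -9. Best-responding. ✓
Player 2 (type α), facing T: L gives 0, R gives 9. Proposed R is best. ✓
Player 2 (type β), facing T: L gives 9, R gives 10. Proposed R is best. ✓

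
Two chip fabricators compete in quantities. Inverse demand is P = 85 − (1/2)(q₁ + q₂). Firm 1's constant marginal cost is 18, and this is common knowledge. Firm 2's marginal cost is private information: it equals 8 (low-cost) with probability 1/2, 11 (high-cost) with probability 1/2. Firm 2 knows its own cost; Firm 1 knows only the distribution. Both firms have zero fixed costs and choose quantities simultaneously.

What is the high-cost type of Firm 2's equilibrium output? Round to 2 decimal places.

54.50

Each type of Firm 2 best-responds to q₁; Firm 1 best-responds to the expected q₂ over Firm 2's types.
Firm 2 with cost c maximizes (85 − (1/2)(q₁+q₂) − c)·q₂, giving q₂(c) = (85 − c − (1/2)q₁).
E[c₂] = 1/2·8 + 1/2·11 = 9.5
Firm 1's FOC against E[q₂] yields q₁ = (85 − 2·18 + E[c₂])/(3/2) = (85 − 36 + 9.5)/(3/2) = 39.
q₂(high-cost) = (85 − 11 − (1/2)·39) = 54.5.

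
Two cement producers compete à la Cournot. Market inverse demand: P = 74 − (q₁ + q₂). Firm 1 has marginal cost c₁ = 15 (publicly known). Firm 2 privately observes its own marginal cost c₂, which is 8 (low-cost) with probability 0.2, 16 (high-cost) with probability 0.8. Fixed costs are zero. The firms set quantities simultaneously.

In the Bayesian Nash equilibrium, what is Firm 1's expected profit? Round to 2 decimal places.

378.95

Type-c best response for Firm 2: q₂(c) = (74 − c)/2 − q₁/2.
Firm 1 maximizes expected profit; its first-order condition is 74 − 2q₁ − E[q₂] − 15 = 0.
Substituting E[q₂] and solving: E[c₂] = 14.4, so q₁ = (74 − 2·15 + 14.4)/3 = 19.4667.
E[P] = 74 − (q₁ + E[q₂]) = 34.4667; Firm 1's expected profit = (E[P] − 15)·q₁ = (34.4667 − 15)·19.4667 = 378.951.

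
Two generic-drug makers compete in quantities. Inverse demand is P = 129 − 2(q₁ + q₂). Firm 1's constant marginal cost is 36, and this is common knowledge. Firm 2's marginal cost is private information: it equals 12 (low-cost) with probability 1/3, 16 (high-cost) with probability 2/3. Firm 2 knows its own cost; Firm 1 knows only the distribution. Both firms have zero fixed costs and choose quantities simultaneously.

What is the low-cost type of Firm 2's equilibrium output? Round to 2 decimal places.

23.28

Type-c best response for Firm 2: q₂(c) = (129 − c)/4 − q₁/2.
Firm 1 maximizes expected profit; its first-order condition is 129 − 4q₁ − 2E[q₂] − 36 = 0.
Substituting E[q₂] and solving: E[c₂] = 14.6667, so q₁ = (129 − 2·36 + 14.6667)/6 = 11.9444.
q₂(low-cost) = (129 − 12 − 2·11.9444)/4 = 23.2778.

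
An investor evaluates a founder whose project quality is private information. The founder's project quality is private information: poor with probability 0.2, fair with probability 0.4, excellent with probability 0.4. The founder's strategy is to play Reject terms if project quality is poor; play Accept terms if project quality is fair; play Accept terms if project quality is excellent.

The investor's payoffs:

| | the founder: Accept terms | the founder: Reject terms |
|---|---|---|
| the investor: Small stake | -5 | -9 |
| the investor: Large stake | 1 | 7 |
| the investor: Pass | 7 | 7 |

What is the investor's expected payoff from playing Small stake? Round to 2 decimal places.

-5.80

Take the expectation over the founder's project quality, weighting each type's action by its prior probability.
E[Small stake] = 0.2·(-9) + 0.4·(-5) + 0.4·(-5) = (-1.8) + (-2) + (-2) = -5.8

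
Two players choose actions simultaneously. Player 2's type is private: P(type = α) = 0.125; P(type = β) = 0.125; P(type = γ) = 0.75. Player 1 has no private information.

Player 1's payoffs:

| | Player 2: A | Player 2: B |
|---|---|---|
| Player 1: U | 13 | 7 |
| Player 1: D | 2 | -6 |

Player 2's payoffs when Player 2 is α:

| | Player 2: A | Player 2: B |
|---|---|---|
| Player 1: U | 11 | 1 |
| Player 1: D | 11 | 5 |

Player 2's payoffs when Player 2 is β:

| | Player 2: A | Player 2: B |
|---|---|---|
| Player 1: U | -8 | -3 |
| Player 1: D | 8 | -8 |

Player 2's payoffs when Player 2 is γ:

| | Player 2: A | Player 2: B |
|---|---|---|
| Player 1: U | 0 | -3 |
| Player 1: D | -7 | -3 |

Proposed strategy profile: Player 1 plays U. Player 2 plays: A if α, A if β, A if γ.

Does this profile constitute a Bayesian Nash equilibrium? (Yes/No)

Player 1 plays U: E[U] = 0.125·(13) + 0.125·(13) + 0.75·(13) = 13; E[D] = 2. Best-responding. ✓
Player 2 (type α), facing U: A gives 11, B gives 1. Proposed A is best. ✓
Player 2 (type β), facing U: A gives -8, B gives -3. Proposed A is not best — profitable deviation exists. ✗
Player 2 (type γ), facing U: A gives 0, B gives -3. Proposed A is best. ✓

No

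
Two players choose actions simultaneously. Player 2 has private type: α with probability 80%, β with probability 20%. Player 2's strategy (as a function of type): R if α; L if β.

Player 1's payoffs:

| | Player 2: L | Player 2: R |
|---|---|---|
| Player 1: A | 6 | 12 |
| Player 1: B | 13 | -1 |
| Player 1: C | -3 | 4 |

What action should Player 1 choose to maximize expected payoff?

A

E[A] = 0.8·(12) + 0.2·(6) = 10.8
E[B] = 0.8·(-1) + 0.2·(13) = 1.8
E[C] = 0.8·(4) + 0.2·(-3) = 2.6
Best response: A (10.8 is the largest).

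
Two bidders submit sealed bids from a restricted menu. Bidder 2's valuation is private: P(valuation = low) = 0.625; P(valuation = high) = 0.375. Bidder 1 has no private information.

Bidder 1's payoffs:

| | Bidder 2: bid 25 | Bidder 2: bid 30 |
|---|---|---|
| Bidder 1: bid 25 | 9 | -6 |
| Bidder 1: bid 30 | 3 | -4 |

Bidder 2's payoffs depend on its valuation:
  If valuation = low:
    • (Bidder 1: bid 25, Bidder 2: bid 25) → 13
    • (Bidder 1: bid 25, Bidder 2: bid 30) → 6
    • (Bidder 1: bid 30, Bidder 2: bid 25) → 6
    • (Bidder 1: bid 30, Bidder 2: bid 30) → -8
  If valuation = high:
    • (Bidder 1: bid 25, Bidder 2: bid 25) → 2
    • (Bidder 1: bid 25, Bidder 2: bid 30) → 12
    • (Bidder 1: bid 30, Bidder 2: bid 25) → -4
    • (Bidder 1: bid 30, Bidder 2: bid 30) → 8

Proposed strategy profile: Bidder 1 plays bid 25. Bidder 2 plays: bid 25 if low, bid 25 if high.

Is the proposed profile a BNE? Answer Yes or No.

No

A profile is a BNE iff every type of every player is best-responding given beliefs about the other side.
Bidder 1 plays bid 25: E[bid 25] = 0.625·(9) + 0.375·(9) = 9; E[bid 30] = 3. Best-responding. ✓
Bidder 2 (valuation low), facing bid 25: bid 25 gives 13, bid 30 gives 6. Proposed bid 25 is best. ✓
Bidder 2 (valuation high), facing bid 25: bid 25 gives 2, bid 30 gives 12. Proposed bid 25 is not best — profitable deviation exists. ✗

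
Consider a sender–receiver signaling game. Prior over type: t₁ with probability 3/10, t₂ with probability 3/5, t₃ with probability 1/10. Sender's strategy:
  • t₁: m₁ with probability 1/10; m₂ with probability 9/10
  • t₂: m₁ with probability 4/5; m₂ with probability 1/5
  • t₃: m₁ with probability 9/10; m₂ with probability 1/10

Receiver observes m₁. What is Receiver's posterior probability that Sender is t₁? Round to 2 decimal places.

0.05

P(m₁) = (3/10)·(1/10) + (3/5)·(4/5) + (1/10)·(9/10) = 3/5
P(t₁ | m₁) = ((3/10)·(1/10)) / (3/5) = (3/100) / (3/5) = 1/20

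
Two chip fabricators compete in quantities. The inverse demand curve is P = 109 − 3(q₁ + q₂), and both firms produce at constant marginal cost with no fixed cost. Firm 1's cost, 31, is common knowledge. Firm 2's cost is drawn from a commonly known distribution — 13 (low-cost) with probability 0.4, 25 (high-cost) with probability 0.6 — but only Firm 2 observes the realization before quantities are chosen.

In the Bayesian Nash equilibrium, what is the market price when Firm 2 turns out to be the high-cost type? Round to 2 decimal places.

55.80

Type-c best response for Firm 2: q₂(c) = (109 − c)/6 − q₁/2.
Firm 1 maximizes expected profit; its first-order condition is 109 − 6q₁ − 3E[q₂] − 31 = 0.
Substituting E[q₂] and solving: E[c₂] = 20.2, so q₁ = (109 − 2·31 + 20.2)/9 = 7.46667.
q₂(high-cost) = 10.2667, so P = 109 − 3·(7.46667 + 10.2667) = 55.8.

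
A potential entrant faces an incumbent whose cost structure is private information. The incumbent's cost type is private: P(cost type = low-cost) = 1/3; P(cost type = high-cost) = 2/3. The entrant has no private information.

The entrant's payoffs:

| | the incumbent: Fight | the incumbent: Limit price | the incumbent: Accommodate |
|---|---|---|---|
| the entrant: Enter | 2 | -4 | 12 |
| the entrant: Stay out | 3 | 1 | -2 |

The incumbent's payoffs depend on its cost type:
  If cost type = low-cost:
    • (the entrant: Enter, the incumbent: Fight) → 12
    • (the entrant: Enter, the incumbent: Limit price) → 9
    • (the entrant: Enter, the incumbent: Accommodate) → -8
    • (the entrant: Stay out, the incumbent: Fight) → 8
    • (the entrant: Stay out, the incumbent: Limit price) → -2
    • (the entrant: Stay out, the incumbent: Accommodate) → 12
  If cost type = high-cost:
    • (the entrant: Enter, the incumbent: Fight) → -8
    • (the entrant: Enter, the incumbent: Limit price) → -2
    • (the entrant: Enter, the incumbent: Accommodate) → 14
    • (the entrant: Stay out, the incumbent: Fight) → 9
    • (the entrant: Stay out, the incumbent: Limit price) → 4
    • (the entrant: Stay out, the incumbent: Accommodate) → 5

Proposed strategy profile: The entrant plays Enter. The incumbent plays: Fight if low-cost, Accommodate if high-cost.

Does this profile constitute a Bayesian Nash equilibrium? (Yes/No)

The entrant plays Enter: E[Enter] = 1/3·(2) + 2/3·(12) = 26/3; E[Stay out] = -1/3. Best-responding. ✓
The incumbent (cost type low-cost), facing Enter: Fight gives 12, Limit price gives 9, Accommodate gives -8. Proposed Fight is best. ✓
The incumbent (cost type high-cost), facing Enter: Fight gives -8, Limit price gives -2, Accommodate gives 14. Proposed Accommodate is best. ✓

Yes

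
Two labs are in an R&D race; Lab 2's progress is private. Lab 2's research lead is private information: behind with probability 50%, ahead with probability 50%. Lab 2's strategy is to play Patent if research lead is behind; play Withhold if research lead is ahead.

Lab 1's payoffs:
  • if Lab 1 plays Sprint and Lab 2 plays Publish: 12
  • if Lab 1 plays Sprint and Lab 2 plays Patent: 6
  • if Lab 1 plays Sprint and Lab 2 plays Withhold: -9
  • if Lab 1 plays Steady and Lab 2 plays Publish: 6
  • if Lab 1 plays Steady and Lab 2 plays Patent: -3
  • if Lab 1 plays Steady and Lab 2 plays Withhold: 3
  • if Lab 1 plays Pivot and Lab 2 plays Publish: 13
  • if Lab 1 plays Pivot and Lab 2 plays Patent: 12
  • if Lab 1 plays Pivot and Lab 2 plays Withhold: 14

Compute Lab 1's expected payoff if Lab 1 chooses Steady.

Take the expectation over Lab 2's research lead, weighting each type's action by its prior probability.
E[Steady] = 0.5·(-3) + 0.5·3 = (-1.5) + 1.5 = 0

0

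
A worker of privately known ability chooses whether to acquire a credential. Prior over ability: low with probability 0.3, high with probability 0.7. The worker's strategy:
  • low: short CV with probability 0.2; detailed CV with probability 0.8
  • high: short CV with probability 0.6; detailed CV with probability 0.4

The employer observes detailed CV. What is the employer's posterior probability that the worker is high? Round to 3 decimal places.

0.538

Apply Bayes' rule using the sender's strategy as the likelihood.
P(detailed CV) = 0.3·0.8 + 0.7·0.4 = 0.52
P(high | detailed CV) = (0.7·0.4) / 0.52 = 0.28 / 0.52 = 0.538462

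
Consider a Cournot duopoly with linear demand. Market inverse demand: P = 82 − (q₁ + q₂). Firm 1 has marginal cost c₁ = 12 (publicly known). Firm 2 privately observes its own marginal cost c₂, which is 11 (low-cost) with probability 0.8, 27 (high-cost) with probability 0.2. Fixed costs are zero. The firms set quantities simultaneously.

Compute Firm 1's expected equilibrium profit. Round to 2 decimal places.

Type-c best response for Firm 2: q₂(c) = (82 − c)/2 − q₁/2.
Firm 1 maximizes expected profit; its first-order condition is 82 − 2q₁ − E[q₂] − 12 = 0.
Substituting E[q₂] and solving: E[c₂] = 14.2, so q₁ = (82 − 2·12 + 14.2)/3 = 24.0667.
E[P] = 82 − (q₁ + E[q₂]) = 36.0667; Firm 1's expected profit = (E[P] − 12)·q₁ = (36.0667 − 12)·24.0667 = 579.204.

579.20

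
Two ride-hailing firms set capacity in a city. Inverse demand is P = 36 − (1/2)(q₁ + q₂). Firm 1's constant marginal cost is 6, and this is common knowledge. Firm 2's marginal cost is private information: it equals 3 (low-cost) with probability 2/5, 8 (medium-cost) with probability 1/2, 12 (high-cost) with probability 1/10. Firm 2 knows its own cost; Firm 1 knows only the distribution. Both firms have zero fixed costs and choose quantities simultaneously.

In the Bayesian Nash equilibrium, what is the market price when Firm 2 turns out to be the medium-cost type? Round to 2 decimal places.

16.93

Each type of Firm 2 best-responds to q₁; Firm 1 best-responds to the expected q₂ over Firm 2's types.
Firm 2 with cost c maximizes (36 − (1/2)(q₁+q₂) − c)·q₂, giving q₂(c) = (36 − c − (1/2)q₁).
E[c₂] = 2/5·3 + 1/2·8 + 1/10·12 = 6.4
Firm 1's FOC against E[q₂] yields q₁ = (36 − 2·6 + E[c₂])/(3/2) = (36 − 12 + 6.4)/(3/2) = 20.2667.
q₂(medium-cost) = 17.8667, so P = 36 − (1/2)·(20.2667 + 17.8667) = 16.9333.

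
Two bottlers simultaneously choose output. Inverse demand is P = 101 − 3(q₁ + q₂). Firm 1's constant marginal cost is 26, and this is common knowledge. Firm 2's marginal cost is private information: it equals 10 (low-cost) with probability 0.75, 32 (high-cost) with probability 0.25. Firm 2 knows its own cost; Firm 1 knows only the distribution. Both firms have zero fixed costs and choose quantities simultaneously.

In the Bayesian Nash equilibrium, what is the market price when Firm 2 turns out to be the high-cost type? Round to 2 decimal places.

Type-c best response for Firm 2: q₂(c) = (101 − c)/6 − q₁/2.
Firm 1 maximizes expected profit; its first-order condition is 101 − 6q₁ − 3E[q₂] − 26 = 0.
Substituting E[q₂] and solving: E[c₂] = 15.5, so q₁ = (101 − 2·26 + 15.5)/9 = 7.16667.
q₂(high-cost) = 7.91667, so P = 101 − 3·(7.16667 + 7.91667) = 55.75.

55.75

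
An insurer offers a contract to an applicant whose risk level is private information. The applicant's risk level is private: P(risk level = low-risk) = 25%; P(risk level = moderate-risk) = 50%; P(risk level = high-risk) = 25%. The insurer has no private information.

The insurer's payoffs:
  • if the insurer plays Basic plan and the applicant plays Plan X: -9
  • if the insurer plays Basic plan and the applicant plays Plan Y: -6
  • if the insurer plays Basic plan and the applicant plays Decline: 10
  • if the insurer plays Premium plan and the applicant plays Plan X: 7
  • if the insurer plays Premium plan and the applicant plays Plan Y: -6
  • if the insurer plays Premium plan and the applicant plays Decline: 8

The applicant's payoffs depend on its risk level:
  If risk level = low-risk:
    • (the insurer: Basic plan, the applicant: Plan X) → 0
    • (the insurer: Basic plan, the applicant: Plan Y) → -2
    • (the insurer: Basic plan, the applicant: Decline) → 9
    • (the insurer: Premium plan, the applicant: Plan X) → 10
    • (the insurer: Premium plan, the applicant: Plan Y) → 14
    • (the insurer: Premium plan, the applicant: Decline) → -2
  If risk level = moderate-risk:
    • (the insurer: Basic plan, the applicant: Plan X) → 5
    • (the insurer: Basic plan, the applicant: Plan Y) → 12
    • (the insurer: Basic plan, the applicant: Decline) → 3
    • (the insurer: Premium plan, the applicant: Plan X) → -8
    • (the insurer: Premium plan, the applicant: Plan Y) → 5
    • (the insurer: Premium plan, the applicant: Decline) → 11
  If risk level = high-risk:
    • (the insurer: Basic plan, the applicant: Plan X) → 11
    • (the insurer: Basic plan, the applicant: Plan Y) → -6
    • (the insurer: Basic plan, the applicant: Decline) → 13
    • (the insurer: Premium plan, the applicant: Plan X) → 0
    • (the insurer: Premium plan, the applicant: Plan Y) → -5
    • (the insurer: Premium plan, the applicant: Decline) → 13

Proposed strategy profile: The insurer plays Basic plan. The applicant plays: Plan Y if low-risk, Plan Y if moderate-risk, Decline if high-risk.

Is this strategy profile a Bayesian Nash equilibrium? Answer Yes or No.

No

The insurer plays Basic plan: E[Basic plan] = 0.25·(-6) + 0.5·(-6) + 0.25·(10) = -2; E[Premium plan] = -2.5. Best-responding. ✓
The applicant (risk level low-risk), facing Basic plan: Plan X gives 0, Plan Y gives -2, Decline gives 9. Proposed Plan Y is not best — profitable deviation exists. ✗
The applicant (risk level moderate-risk), facing Basic plan: Plan X gives 5, Plan Y gives 12, Decline gives 3. Proposed Plan Y is best. ✓
The applicant (risk level high-risk), facing Basic plan: Plan X gives 11, Plan Y gives -6, Decline gives 13. Proposed Decline is best. ✓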